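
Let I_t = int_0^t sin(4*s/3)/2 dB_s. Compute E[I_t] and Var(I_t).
E[I_t] = 0; Var(I_t) = t/8 - 3*sin(4*t/3)*cos(4*t/3)/32

The Itô integral of a deterministic integrand f(s) has mean 0 because each increment f(s) * (B_{s+ds} - B_s) has mean 0. By the Itô isometry:
  Var( int_0^t f(s) dB_s ) = E[ (int_0^t f(s) dB_s)^2 ] = int_0^t f(s)^2 ds.
Here f(s) = sin(4*s/3)/2, so f(s)^2 = sin(4*s/3)^2/4. Integrate:
  int_0^t (sin(4*s/3)^2/4) ds = t/8 - 3*sin(4*t/3)*cos(4*t/3)/32.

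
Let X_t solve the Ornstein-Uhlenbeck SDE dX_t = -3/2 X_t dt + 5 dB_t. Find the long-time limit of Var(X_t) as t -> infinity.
lim Var(X_t) = 25/3

The OU SDE dX = -theta X dt + sigma dB admits the integrating factor exp(theta t): d(exp(theta t) X_t) = sigma exp(theta t) dB_t. Integrating from 0 to t gives X_t = x_0 * exp(-theta t) + sigma * int_0^t exp(-theta (t-s)) dB_s for any initial x_0. The Itô integral has variance (by the Itô isometry) sigma^2 * int_0^t exp(-2 theta (t - s)) ds = sigma^2 * (1 - exp(-2 theta t)) / (2 theta), independent of x_0.
With theta = 3/2, sigma = 5:
  Var(X_t) = (5)^2 * (1 - exp(-2*3/2 t)) / (2 * 3/2) = 25/3 - 25*exp(-3*t)/3.
As t -> infinity, exp(-2*3/2 t) -> 0, so the stationary variance is sigma^2 / (2 theta) = 25/3.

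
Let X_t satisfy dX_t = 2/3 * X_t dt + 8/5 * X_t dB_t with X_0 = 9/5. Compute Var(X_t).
Var(X_t) = 81*(exp(64*t/25) - 1)*exp(4*t/3)/25

For GBM dX = mu X dt + sigma X dB with X_0 = x_0, apply Itô to Y = log X: dY = (mu - sigma^2/2) dt + sigma dB, so Y_t = log(x_0) + (mu - sigma^2/2) t + sigma B_t and hence X_t = x_0 * exp((mu - sigma^2/2) t + sigma B_t).
With mu = 2/3, sigma = 8/5, x_0 = 9/5, this gives:
  X_t = 9/5 * exp((-46/75) * t + (8/5) * B_t).
Since sigma*B_t ~ Normal(0, sigma^2 t), E[exp(sigma*B_t)] = exp(sigma^2 t / 2); so E[X_t] = x_0 * exp((mu - sigma^2/2) t) * exp(sigma^2 t / 2) = x_0 * exp(mu t) = 9*exp(2*t/3)/5.
Var(X_t) = E[X_t^2] - (E[X_t])^2 = x_0^2 * exp(2 mu t) * (exp(sigma^2 t) - 1) = 81*(exp(64*t/25) - 1)*exp(4*t/3)/25.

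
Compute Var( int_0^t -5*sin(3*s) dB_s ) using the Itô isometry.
Var = 25*t/2 - 25*sin(6*t)/12

The Itô integral of a deterministic integrand f(s) has mean 0 because each increment f(s) * (B_{s+ds} - B_s) has mean 0. By the Itô isometry:
  Var( int_0^t f(s) dB_s ) = E[ (int_0^t f(s) dB_s)^2 ] = int_0^t f(s)^2 ds.
Here f(s) = -5*sin(3*s), so f(s)^2 = 25*sin(3*s)^2. Integrate:
  int_0^t (25*sin(3*s)^2) ds = 25*t/2 - 25*sin(6*t)/12.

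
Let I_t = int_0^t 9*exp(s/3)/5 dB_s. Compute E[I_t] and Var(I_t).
E[I_t] = 0; Var(I_t) = 243*exp(2*t/3)/50 - 243/50

The Itô integral of a deterministic integrand f(s) has mean 0 because each increment f(s) * (B_{s+ds} - B_s) has mean 0. By the Itô isometry:
  Var( int_0^t f(s) dB_s ) = E[ (int_0^t f(s) dB_s)^2 ] = int_0^t f(s)^2 ds.
Here f(s) = 9*exp(s/3)/5, so f(s)^2 = 81*exp(2*s/3)/25. Integrate:
  int_0^t (81*exp(2*s/3)/25) ds = 243*exp(2*t/3)/50 - 243/50.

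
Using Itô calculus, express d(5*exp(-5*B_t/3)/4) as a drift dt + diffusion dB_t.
d(5*exp(-5*B_t/3)/4) = (125*exp(-5*B_t/3)/72) dt + (-25*exp(-5*B_t/3)/12) dB_t

Itô's formula for f(B_t) gives d f(B_t) = f'(B_t) dB_t + (1/2) f''(B_t) dt. Compute derivatives of f(x) = 5*exp(-5*x/3)/4:
  f'(x)  = -25*exp(-5*x/3)/12
  f''(x) = 125*exp(-5*x/3)/36
Substitute x = B_t and multiply the f'' term by 1/2:
  drift     = (1/2) * (125*exp(-5*x/3)/36) evaluated at B_t = 125*exp(-5*B_t/3)/72
  diffusion = (-25*exp(-5*x/3)/12) evaluated at B_t = -25*exp(-5*B_t/3)/12
Therefore d(5*exp(-5*B_t/3)/4) = (125*exp(-5*B_t/3)/72) dt + (-25*exp(-5*B_t/3)/12) dB_t.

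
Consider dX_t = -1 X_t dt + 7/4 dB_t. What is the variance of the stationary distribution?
lim Var(X_t) = 49/32

The OU SDE dX = -theta X dt + sigma dB admits the integrating factor exp(theta t): d(exp(theta t) X_t) = sigma exp(theta t) dB_t. Integrating from 0 to t gives X_t = x_0 * exp(-theta t) + sigma * int_0^t exp(-theta (t-s)) dB_s for any initial x_0. The Itô integral has variance (by the Itô isometry) sigma^2 * int_0^t exp(-2 theta (t - s)) ds = sigma^2 * (1 - exp(-2 theta t)) / (2 theta), independent of x_0.
With theta = 1, sigma = 7/4:
  Var(X_t) = (7/4)^2 * (1 - exp(-2*1 t)) / (2 * 1) = 49/32 - 49*exp(-2*t)/32.
As t -> infinity, exp(-2*1 t) -> 0, so the stationary variance is sigma^2 / (2 theta) = 49/32.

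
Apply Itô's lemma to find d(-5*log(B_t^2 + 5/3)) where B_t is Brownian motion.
d(-5*log(B_t^2 + 5/3)) = (15*(3*B_t^2 - 5)/(3*B_t^2 + 5)^2) dt + (-30*B_t/(3*B_t^2 + 5)) dB_t

Itô's formula for f(B_t) gives d f(B_t) = f'(B_t) dB_t + (1/2) f''(B_t) dt. Compute derivatives of f(x) = -5*log(x^2 + 5/3):
  f'(x)  = -30*x/(3*x^2 + 5)
  f''(x) = 30*(3*x^2 - 5)/(3*x^2 + 5)^2
Substitute x = B_t and multiply the f'' term by 1/2:
  drift     = (1/2) * (30*(3*x^2 - 5)/(3*x^2 + 5)^2) evaluated at B_t = 15*(3*B_t^2 - 5)/(3*B_t^2 + 5)^2
  diffusion = (-30*x/(3*x^2 + 5)) evaluated at B_t = -30*B_t/(3*B_t^2 + 5)
Therefore d(-5*log(B_t^2 + 5/3)) = (15*(3*B_t^2 - 5)/(3*B_t^2 + 5)^2) dt + (-30*B_t/(3*B_t^2 + 5)) dB_t.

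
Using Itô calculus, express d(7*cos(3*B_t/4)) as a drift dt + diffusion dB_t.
d(7*cos(3*B_t/4)) = (-63*cos(3*B_t/4)/32) dt + (-21*sin(3*B_t/4)/4) dB_t

Itô's formula for f(B_t) gives d f(B_t) = f'(B_t) dB_t + (1/2) f''(B_t) dt. Compute derivatives of f(x) = 7*cos(3*x/4):
  f'(x)  = -21*sin(3*x/4)/4
  f''(x) = -63*cos(3*x/4)/16
Substitute x = B_t and multiply the f'' term by 1/2:
  drift     = (1/2) * (-63*cos(3*x/4)/16) evaluated at B_t = -63*cos(3*B_t/4)/32
  diffusion = (-21*sin(3*x/4)/4) evaluated at B_t = -21*sin(3*B_t/4)/4
Therefore d(7*cos(3*B_t/4)) = (-63*cos(3*B_t/4)/32) dt + (-21*sin(3*B_t/4)/4) dB_t.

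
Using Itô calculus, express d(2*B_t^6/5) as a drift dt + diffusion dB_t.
d(2*B_t^6/5) = (6*B_t^4) dt + (12*B_t^5/5) dB_t

Itô's formula for f(B_t) gives d f(B_t) = f'(B_t) dB_t + (1/2) f''(B_t) dt. Compute derivatives of f(x) = 2*x^6/5:
  f'(x)  = 12*x^5/5
  f''(x) = 12*x^4
Substitute x = B_t and multiply the f'' term by 1/2:
  drift     = (1/2) * (12*x^4) evaluated at B_t = 6*B_t^4
  diffusion = (12*x^5/5) evaluated at B_t = 12*B_t^5/5
Therefore d(2*B_t^6/5) = (6*B_t^4) dt + (12*B_t^5/5) dB_t.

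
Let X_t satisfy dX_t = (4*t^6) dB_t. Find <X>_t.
<X>_t = 16*t^13/13

For an Itô process dX_t = a(t) dt + b(t) dB_t, the quadratic variation is <X>_t = int_0^t b(s)^2 ds (the drift term does not contribute). Here b(s) = 4*s^6, so
  b(s)^2 = 16*s^12.
Integrating from 0 to t:
  <X>_t = int_0^t (16*s^12) ds = 16*t^13/13.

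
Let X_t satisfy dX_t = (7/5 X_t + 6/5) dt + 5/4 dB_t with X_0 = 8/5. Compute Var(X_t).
Var(X_t) = 125*exp(14*t/5)/224 - 125/224

The variance V(t) = Var(X_t) satisfies V'(t) = 2 a V(t) + c^2 with V(0) = 0 (drift coefficient is linear in X, diffusion is constant). With a = 7/5, c = 5/4, the solution is
  V(t) = (c^2 / (2 a)) * (exp(2 a t) - 1)
       = ((5/4)^2 / (2*(7/5))) * (exp((14/5) t) - 1)
       = 125*exp(14*t/5)/224 - 125/224.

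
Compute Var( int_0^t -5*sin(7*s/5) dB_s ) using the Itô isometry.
Var = 25*t/2 - 125*sin(14*t/5)/28

The Itô integral of a deterministic integrand f(s) has mean 0 because each increment f(s) * (B_{s+ds} - B_s) has mean 0. By the Itô isometry:
  Var( int_0^t f(s) dB_s ) = E[ (int_0^t f(s) dB_s)^2 ] = int_0^t f(s)^2 ds.
Here f(s) = -5*sin(7*s/5), so f(s)^2 = 25*sin(7*s/5)^2. Integrate:
  int_0^t (25*sin(7*s/5)^2) ds = 25*t/2 - 125*sin(14*t/5)/28.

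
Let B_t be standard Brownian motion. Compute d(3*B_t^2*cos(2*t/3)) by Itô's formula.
d(3*B_t^2*cos(2*t/3)) = (-2*B_t^2*sin(2*t/3) + 3*cos(2*t/3)) dt + (6*B_t*cos(2*t/3)) dB_t

Itô's formula for f(t, x): d f(t, B_t) = (f_t + (1/2) f_xx) dt + f_x dB_t. Compute partials of f(t, x) = 3*x^2*cos(2*t/3):
  f_t(t,x)  = -2*x^2*sin(2*t/3)
  f_x(t,x)  = 6*x*cos(2*t/3)
  f_xx(t,x) = 6*cos(2*t/3)
Assemble drift = f_t + (1/2) f_xx = -2*x^2*sin(2*t/3) + 3*cos(2*t/3) and diffusion = f_x = 6*x*cos(2*t/3). Substituting x = B_t:
  d(3*B_t^2*cos(2*t/3)) = (-2*B_t^2*sin(2*t/3) + 3*cos(2*t/3)) dt + (6*B_t*cos(2*t/3)) dB_t.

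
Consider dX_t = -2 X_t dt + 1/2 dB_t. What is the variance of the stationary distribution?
lim Var(X_t) = 1/16

The OU SDE dX = -theta X dt + sigma dB admits the integrating factor exp(theta t): d(exp(theta t) X_t) = sigma exp(theta t) dB_t. Integrating from 0 to t gives X_t = x_0 * exp(-theta t) + sigma * int_0^t exp(-theta (t-s)) dB_s for any initial x_0. The Itô integral has variance (by the Itô isometry) sigma^2 * int_0^t exp(-2 theta (t - s)) ds = sigma^2 * (1 - exp(-2 theta t)) / (2 theta), independent of x_0.
With theta = 2, sigma = 1/2:
  Var(X_t) = (1/2)^2 * (1 - exp(-2*2 t)) / (2 * 2) = 1/16 - exp(-4*t)/16.
As t -> infinity, exp(-2*2 t) -> 0, so the stationary variance is sigma^2 / (2 theta) = 1/16.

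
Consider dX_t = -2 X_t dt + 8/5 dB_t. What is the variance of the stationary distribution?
lim Var(X_t) = 16/25

The OU SDE dX = -theta X dt + sigma dB admits the integrating factor exp(theta t): d(exp(theta t) X_t) = sigma exp(theta t) dB_t. Integrating from 0 to t gives X_t = x_0 * exp(-theta t) + sigma * int_0^t exp(-theta (t-s)) dB_s for any initial x_0. The Itô integral has variance (by the Itô isometry) sigma^2 * int_0^t exp(-2 theta (t - s)) ds = sigma^2 * (1 - exp(-2 theta t)) / (2 theta), independent of x_0.
With theta = 2, sigma = 8/5:
  Var(X_t) = (8/5)^2 * (1 - exp(-2*2 t)) / (2 * 2) = 16/25 - 16*exp(-4*t)/25.
As t -> infinity, exp(-2*2 t) -> 0, so the stationary variance is sigma^2 / (2 theta) = 16/25.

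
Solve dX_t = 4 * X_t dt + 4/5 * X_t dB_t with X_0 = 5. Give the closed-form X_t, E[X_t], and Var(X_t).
X_t = 5 * exp((92/25) t + (4/5) B_t); E[X_t] = 5*exp(4*t); Var(X_t) = 25*(exp(16*t/25) - 1)*exp(8*t)

For GBM dX = mu X dt + sigma X dB with X_0 = x_0, apply Itô to Y = log X: dY = (mu - sigma^2/2) dt + sigma dB, so Y_t = log(x_0) + (mu - sigma^2/2) t + sigma B_t and hence X_t = x_0 * exp((mu - sigma^2/2) t + sigma B_t).
With mu = 4, sigma = 4/5, x_0 = 5, this gives:
  X_t = 5 * exp((92/25) * t + (4/5) * B_t).
Since sigma*B_t ~ Normal(0, sigma^2 t), E[exp(sigma*B_t)] = exp(sigma^2 t / 2); so E[X_t] = x_0 * exp((mu - sigma^2/2) t) * exp(sigma^2 t / 2) = x_0 * exp(mu t) = 5*exp(4*t).
Var(X_t) = E[X_t^2] - (E[X_t])^2 = x_0^2 * exp(2 mu t) * (exp(sigma^2 t) - 1) = 25*(exp(16*t/25) - 1)*exp(8*t).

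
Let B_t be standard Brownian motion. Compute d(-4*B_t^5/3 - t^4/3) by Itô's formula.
d(-4*B_t^5/3 - t^4/3) = (-40*B_t^3/3 - 4*t^3/3) dt + (-20*B_t^4/3) dB_t

Itô's formula for f(t, x): d f(t, B_t) = (f_t + (1/2) f_xx) dt + f_x dB_t. Compute partials of f(t, x) = -t^4/3 - 4*x^5/3:
  f_t(t,x)  = -4*t^3/3
  f_x(t,x)  = -20*x^4/3
  f_xx(t,x) = -80*x^3/3
Assemble drift = f_t + (1/2) f_xx = -4*t^3/3 - 40*x^3/3 and diffusion = f_x = -20*x^4/3. Substituting x = B_t:
  d(-4*B_t^5/3 - t^4/3) = (-40*B_t^3/3 - 4*t^3/3) dt + (-20*B_t^4/3) dB_t.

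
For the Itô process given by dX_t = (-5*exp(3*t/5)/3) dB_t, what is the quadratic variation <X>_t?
<X>_t = 125*exp(6*t/5)/54 - 125/54

For an Itô process dX_t = a(t) dt + b(t) dB_t, the quadratic variation is <X>_t = int_0^t b(s)^2 ds (the drift term does not contribute). Here b(s) = -5*exp(3*s/5)/3, so
  b(s)^2 = 25*exp(6*s/5)/9.
Integrating from 0 to t:
  <X>_t = int_0^t (25*exp(6*s/5)/9) ds = 125*exp(6*t/5)/54 - 125/54.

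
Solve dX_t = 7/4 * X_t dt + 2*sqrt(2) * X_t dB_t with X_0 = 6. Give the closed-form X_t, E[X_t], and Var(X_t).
X_t = 6 * exp((-9/4) t + (2*sqrt(2)) B_t); E[X_t] = 6*exp(7*t/4); Var(X_t) = 36*(exp(8*t) - 1)*exp(7*t/2)

For GBM dX = mu X dt + sigma X dB with X_0 = x_0, apply Itô to Y = log X: dY = (mu - sigma^2/2) dt + sigma dB, so Y_t = log(x_0) + (mu - sigma^2/2) t + sigma B_t and hence X_t = x_0 * exp((mu - sigma^2/2) t + sigma B_t).
With mu = 7/4, sigma = 2*sqrt(2), x_0 = 6, this gives:
  X_t = 6 * exp((-9/4) * t + (2*sqrt(2)) * B_t).
Since sigma*B_t ~ Normal(0, sigma^2 t), E[exp(sigma*B_t)] = exp(sigma^2 t / 2); so E[X_t] = x_0 * exp((mu - sigma^2/2) t) * exp(sigma^2 t / 2) = x_0 * exp(mu t) = 6*exp(7*t/4).
Var(X_t) = E[X_t^2] - (E[X_t])^2 = x_0^2 * exp(2 mu t) * (exp(sigma^2 t) - 1) = 36*(exp(8*t) - 1)*exp(7*t/2).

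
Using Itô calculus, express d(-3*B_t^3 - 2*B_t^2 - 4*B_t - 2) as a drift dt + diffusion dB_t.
d(-3*B_t^3 - 2*B_t^2 - 4*B_t - 2) = (-9*B_t - 2) dt + (-9*B_t^2 - 4*B_t - 4) dB_t

Itô's formula for f(B_t) gives d f(B_t) = f'(B_t) dB_t + (1/2) f''(B_t) dt. Compute derivatives of f(x) = -3*x^3 - 2*x^2 - 4*x - 2:
  f'(x)  = -9*x^2 - 4*x - 4
  f''(x) = -18*x - 4
Substitute x = B_t and multiply the f'' term by 1/2:
  drift     = (1/2) * (-18*x - 4) evaluated at B_t = -9*B_t - 2
  diffusion = (-9*x^2 - 4*x - 4) evaluated at B_t = -9*B_t^2 - 4*B_t - 4
Therefore d(-3*B_t^3 - 2*B_t^2 - 4*B_t - 2) = (-9*B_t - 2) dt + (-9*B_t^2 - 4*B_t - 4) dB_t.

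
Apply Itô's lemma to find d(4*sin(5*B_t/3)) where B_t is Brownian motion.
d(4*sin(5*B_t/3)) = (-50*sin(5*B_t/3)/9) dt + (20*cos(5*B_t/3)/3) dB_t

Itô's formula for f(B_t) gives d f(B_t) = f'(B_t) dB_t + (1/2) f''(B_t) dt. Compute derivatives of f(x) = 4*sin(5*x/3):
  f'(x)  = 20*cos(5*x/3)/3
  f''(x) = -100*sin(5*x/3)/9
Substitute x = B_t and multiply the f'' term by 1/2:
  drift     = (1/2) * (-100*sin(5*x/3)/9) evaluated at B_t = -50*sin(5*B_t/3)/9
  diffusion = (20*cos(5*x/3)/3) evaluated at B_t = 20*cos(5*B_t/3)/3
Therefore d(4*sin(5*B_t/3)) = (-50*sin(5*B_t/3)/9) dt + (20*cos(5*B_t/3)/3) dB_t.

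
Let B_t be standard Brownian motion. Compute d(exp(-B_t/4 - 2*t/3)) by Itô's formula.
d(exp(-B_t/4 - 2*t/3)) = (-61*exp(-B_t/4 - 2*t/3)/96) dt + (-exp(-B_t/4 - 2*t/3)/4) dB_t

Itô's formula for f(t, x): d f(t, B_t) = (f_t + (1/2) f_xx) dt + f_x dB_t. Compute partials of f(t, x) = exp(-2*t/3 - x/4):
  f_t(t,x)  = -2*exp(-2*t/3 - x/4)/3
  f_x(t,x)  = -exp(-2*t/3 - x/4)/4
  f_xx(t,x) = exp(-2*t/3 - x/4)/16
Assemble drift = f_t + (1/2) f_xx = -61*exp(-2*t/3 - x/4)/96 and diffusion = f_x = -exp(-2*t/3 - x/4)/4. Substituting x = B_t:
  d(exp(-B_t/4 - 2*t/3)) = (-61*exp(-B_t/4 - 2*t/3)/96) dt + (-exp(-B_t/4 - 2*t/3)/4) dB_t.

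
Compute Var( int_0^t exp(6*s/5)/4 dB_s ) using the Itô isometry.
Var = 5*exp(12*t/5)/192 - 5/192

The Itô integral of a deterministic integrand f(s) has mean 0 because each increment f(s) * (B_{s+ds} - B_s) has mean 0. By the Itô isometry:
  Var( int_0^t f(s) dB_s ) = E[ (int_0^t f(s) dB_s)^2 ] = int_0^t f(s)^2 ds.
Here f(s) = exp(6*s/5)/4, so f(s)^2 = exp(12*s/5)/16. Integrate:
  int_0^t (exp(12*s/5)/16) ds = 5*exp(12*t/5)/192 - 5/192.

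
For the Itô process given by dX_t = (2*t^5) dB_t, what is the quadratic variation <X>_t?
<X>_t = 4*t^11/11

For an Itô process dX_t = a(t) dt + b(t) dB_t, the quadratic variation is <X>_t = int_0^t b(s)^2 ds (the drift term does not contribute). Here b(s) = 2*s^5, so
  b(s)^2 = 4*s^10.
Integrating from 0 to t:
  <X>_t = int_0^t (4*s^10) ds = 4*t^11/11.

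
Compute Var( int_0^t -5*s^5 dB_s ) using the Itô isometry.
Var = 25*t^11/11

The Itô integral of a deterministic integrand f(s) has mean 0 because each increment f(s) * (B_{s+ds} - B_s) has mean 0. By the Itô isometry:
  Var( int_0^t f(s) dB_s ) = E[ (int_0^t f(s) dB_s)^2 ] = int_0^t f(s)^2 ds.
Here f(s) = -5*s^5, so f(s)^2 = 25*s^10. Integrate:
  int_0^t (25*s^10) ds = 25*t^11/11.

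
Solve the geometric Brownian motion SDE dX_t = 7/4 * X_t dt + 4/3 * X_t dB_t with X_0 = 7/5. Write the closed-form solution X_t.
X_t = 7/5 * exp((31/36) * t + (4/3) * B_t)

For GBM dX = mu X dt + sigma X dB with X_0 = x_0, apply Itô to Y = log X: dY = (mu - sigma^2/2) dt + sigma dB, so Y_t = log(x_0) + (mu - sigma^2/2) t + sigma B_t and hence X_t = x_0 * exp((mu - sigma^2/2) t + sigma B_t).
With mu = 7/4, sigma = 4/3, x_0 = 7/5, this gives:
  X_t = 7/5 * exp((31/36) * t + (4/3) * B_t).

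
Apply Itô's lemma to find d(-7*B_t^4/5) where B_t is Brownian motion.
d(-7*B_t^4/5) = (-42*B_t^2/5) dt + (-28*B_t^3/5) dB_t

Itô's formula for f(B_t) gives d f(B_t) = f'(B_t) dB_t + (1/2) f''(B_t) dt. Compute derivatives of f(x) = -7*x^4/5:
  f'(x)  = -28*x^3/5
  f''(x) = -84*x^2/5
Substitute x = B_t and multiply the f'' term by 1/2:
  drift     = (1/2) * (-84*x^2/5) evaluated at B_t = -42*B_t^2/5
  diffusion = (-28*x^3/5) evaluated at B_t = -28*B_t^3/5
Therefore d(-7*B_t^4/5) = (-42*B_t^2/5) dt + (-28*B_t^3/5) dB_t.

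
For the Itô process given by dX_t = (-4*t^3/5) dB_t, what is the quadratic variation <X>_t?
<X>_t = 16*t^7/175

For an Itô process dX_t = a(t) dt + b(t) dB_t, the quadratic variation is <X>_t = int_0^t b(s)^2 ds (the drift term does not contribute). Here b(s) = -4*s^3/5, so
  b(s)^2 = 16*s^6/25.
Integrating from 0 to t:
  <X>_t = int_0^t (16*s^6/25) ds = 16*t^7/175.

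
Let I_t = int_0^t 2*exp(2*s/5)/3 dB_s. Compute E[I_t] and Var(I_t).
E[I_t] = 0; Var(I_t) = 5*exp(4*t/5)/9 - 5/9

The Itô integral of a deterministic integrand f(s) has mean 0 because each increment f(s) * (B_{s+ds} - B_s) has mean 0. By the Itô isometry:
  Var( int_0^t f(s) dB_s ) = E[ (int_0^t f(s) dB_s)^2 ] = int_0^t f(s)^2 ds.
Here f(s) = 2*exp(2*s/5)/3, so f(s)^2 = 4*exp(4*s/5)/9. Integrate:
  int_0^t (4*exp(4*s/5)/9) ds = 5*exp(4*t/5)/9 - 5/9.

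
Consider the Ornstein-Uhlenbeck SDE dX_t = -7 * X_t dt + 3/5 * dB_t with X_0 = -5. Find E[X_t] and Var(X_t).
E[X_t] = -5*exp(-7*t); Var(X_t) = 9/350 - 9*exp(-14*t)/350

The OU SDE dX = -theta X dt + sigma dB admits the integrating factor exp(theta t): d(exp(theta t) X_t) = sigma exp(theta t) dB_t. Integrating from 0 to t:
  X_t = x_0 * exp(-theta t) + sigma * int_0^t exp(-theta (t-s)) dB_s.
The Itô integral has mean 0 and (by the Itô isometry) variance sigma^2 * int_0^t exp(-2 theta (t - s)) ds = sigma^2 * (1 - exp(-2 theta t)) / (2 theta).
With theta = 7, sigma = 3/5, x_0 = -5:
  E[X_t] = -5 * exp(-7 t) = -5*exp(-7*t)
  Var(X_t) = (3/5)^2 * (1 - exp(-2*7 t)) / (2 * 7) = 9/350 - 9*exp(-14*t)/350.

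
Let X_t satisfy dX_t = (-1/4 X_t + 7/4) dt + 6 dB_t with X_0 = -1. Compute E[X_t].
E[X_t] = 7 - 8*exp(-t/4)

Taking expectations and using E[dB_t] = 0, the mean m(t) = E[X_t] satisfies the ODE m'(t) = a m(t) + b with m(0) = x_0. With a = -1/4, b = 7/4, x_0 = -1, the solution is
  m(t) = x_0 * exp(a t) + (b/a) * (exp(a t) - 1)
       = (-1) * exp((-1/4) t) + ((7/4)/(-1/4)) * (exp((-1/4) t) - 1)
       = 7 - 8*exp(-t/4).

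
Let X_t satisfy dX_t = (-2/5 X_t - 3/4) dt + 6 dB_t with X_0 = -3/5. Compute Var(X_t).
Var(X_t) = 45 - 45*exp(-4*t/5)

The variance V(t) = Var(X_t) satisfies V'(t) = 2 a V(t) + c^2 with V(0) = 0 (drift coefficient is linear in X, diffusion is constant). With a = -2/5, c = 6, the solution is
  V(t) = (c^2 / (2 a)) * (exp(2 a t) - 1)
       = (6^2 / (2*(-2/5))) * (exp((-4/5) t) - 1)
       = 45 - 45*exp(-4*t/5).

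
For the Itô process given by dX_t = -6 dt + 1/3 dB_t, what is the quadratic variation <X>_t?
<X>_t = t/9

For an Itô process dX_t = a(t) dt + b(t) dB_t, the quadratic variation is <X>_t = int_0^t b(s)^2 ds (the drift term does not contribute). Here b(s) = 1/3, so
  b(s)^2 = 1/9.
Integrating from 0 to t:
  <X>_t = int_0^t (1/9) ds = t/9.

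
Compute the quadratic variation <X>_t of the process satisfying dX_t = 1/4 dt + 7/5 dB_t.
<X>_t = 49*t/25

For an Itô process dX_t = a(t) dt + b(t) dB_t, the quadratic variation is <X>_t = int_0^t b(s)^2 ds (the drift term does not contribute). Here b(s) = 7/5, so
  b(s)^2 = 49/25.
Integrating from 0 to t:
  <X>_t = int_0^t (49/25) ds = 49*t/25.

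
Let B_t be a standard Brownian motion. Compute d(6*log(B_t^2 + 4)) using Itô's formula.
d(6*log(B_t^2 + 4)) = (6*(4 - B_t^2)/(B_t^2 + 4)^2) dt + (12*B_t/(B_t^2 + 4)) dB_t

Itô's formula for f(B_t) gives d f(B_t) = f'(B_t) dB_t + (1/2) f''(B_t) dt. Compute derivatives of f(x) = 6*log(x^2 + 4):
  f'(x)  = 12*x/(x^2 + 4)
  f''(x) = 12*(4 - x^2)/(x^2 + 4)^2
Substitute x = B_t and multiply the f'' term by 1/2:
  drift     = (1/2) * (12*(4 - x^2)/(x^2 + 4)^2) evaluated at B_t = 6*(4 - B_t^2)/(B_t^2 + 4)^2
  diffusion = (12*x/(x^2 + 4)) evaluated at B_t = 12*B_t/(B_t^2 + 4)
Therefore d(6*log(B_t^2 + 4)) = (6*(4 - B_t^2)/(B_t^2 + 4)^2) dt + (12*B_t/(B_t^2 + 4)) dB_t.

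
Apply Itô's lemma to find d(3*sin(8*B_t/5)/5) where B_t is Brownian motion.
d(3*sin(8*B_t/5)/5) = (-96*sin(8*B_t/5)/125) dt + (24*cos(8*B_t/5)/25) dB_t

Itô's formula for f(B_t) gives d f(B_t) = f'(B_t) dB_t + (1/2) f''(B_t) dt. Compute derivatives of f(x) = 3*sin(8*x/5)/5:
  f'(x)  = 24*cos(8*x/5)/25
  f''(x) = -192*sin(8*x/5)/125
Substitute x = B_t and multiply the f'' term by 1/2:
  drift     = (1/2) * (-192*sin(8*x/5)/125) evaluated at B_t = -96*sin(8*B_t/5)/125
  diffusion = (24*cos(8*x/5)/25) evaluated at B_t = 24*cos(8*B_t/5)/25
Therefore d(3*sin(8*B_t/5)/5) = (-96*sin(8*B_t/5)/125) dt + (24*cos(8*B_t/5)/25) dB_t.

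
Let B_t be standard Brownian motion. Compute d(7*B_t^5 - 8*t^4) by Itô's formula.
d(7*B_t^5 - 8*t^4) = (70*B_t^3 - 32*t^3) dt + (35*B_t^4) dB_t

Itô's formula for f(t, x): d f(t, B_t) = (f_t + (1/2) f_xx) dt + f_x dB_t. Compute partials of f(t, x) = -8*t^4 + 7*x^5:
  f_t(t,x)  = -32*t^3
  f_x(t,x)  = 35*x^4
  f_xx(t,x) = 140*x^3
Assemble drift = f_t + (1/2) f_xx = -32*t^3 + 70*x^3 and diffusion = f_x = 35*x^4. Substituting x = B_t:
  d(7*B_t^5 - 8*t^4) = (70*B_t^3 - 32*t^3) dt + (35*B_t^4) dB_t.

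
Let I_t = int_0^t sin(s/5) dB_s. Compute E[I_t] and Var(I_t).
E[I_t] = 0; Var(I_t) = t/2 - 5*sin(2*t/5)/4

The Itô integral of a deterministic integrand f(s) has mean 0 because each increment f(s) * (B_{s+ds} - B_s) has mean 0. By the Itô isometry:
  Var( int_0^t f(s) dB_s ) = E[ (int_0^t f(s) dB_s)^2 ] = int_0^t f(s)^2 ds.
Here f(s) = sin(s/5), so f(s)^2 = sin(s/5)^2. Integrate:
  int_0^t (sin(s/5)^2) ds = t/2 - 5*sin(2*t/5)/4.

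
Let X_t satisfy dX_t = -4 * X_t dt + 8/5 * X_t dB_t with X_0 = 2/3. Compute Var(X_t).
Var(X_t) = (4*exp(64*t/25) - 4)*exp(-8*t)/9

For GBM dX = mu X dt + sigma X dB with X_0 = x_0, apply Itô to Y = log X: dY = (mu - sigma^2/2) dt + sigma dB, so Y_t = log(x_0) + (mu - sigma^2/2) t + sigma B_t and hence X_t = x_0 * exp((mu - sigma^2/2) t + sigma B_t).
With mu = -4, sigma = 8/5, x_0 = 2/3, this gives:
  X_t = 2/3 * exp((-132/25) * t + (8/5) * B_t).
Since sigma*B_t ~ Normal(0, sigma^2 t), E[exp(sigma*B_t)] = exp(sigma^2 t / 2); so E[X_t] = x_0 * exp((mu - sigma^2/2) t) * exp(sigma^2 t / 2) = x_0 * exp(mu t) = 2*exp(-4*t)/3.
Var(X_t) = E[X_t^2] - (E[X_t])^2 = x_0^2 * exp(2 mu t) * (exp(sigma^2 t) - 1) = (4*exp(64*t/25) - 4)*exp(-8*t)/9.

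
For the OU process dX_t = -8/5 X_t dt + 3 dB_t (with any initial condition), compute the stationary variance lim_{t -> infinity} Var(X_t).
lim Var(X_t) = 45/16

The OU SDE dX = -theta X dt + sigma dB admits the integrating factor exp(theta t): d(exp(theta t) X_t) = sigma exp(theta t) dB_t. Integrating from 0 to t gives X_t = x_0 * exp(-theta t) + sigma * int_0^t exp(-theta (t-s)) dB_s for any initial x_0. The Itô integral has variance (by the Itô isometry) sigma^2 * int_0^t exp(-2 theta (t - s)) ds = sigma^2 * (1 - exp(-2 theta t)) / (2 theta), independent of x_0.
With theta = 8/5, sigma = 3:
  Var(X_t) = (3)^2 * (1 - exp(-2*8/5 t)) / (2 * 8/5) = 45/16 - 45*exp(-16*t/5)/16.
As t -> infinity, exp(-2*8/5 t) -> 0, so the stationary variance is sigma^2 / (2 theta) = 45/16.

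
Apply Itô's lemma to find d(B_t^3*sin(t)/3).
d(B_t^3*sin(t)/3) = (B_t*(B_t^2*cos(t)/3 + sin(t))) dt + (B_t^2*sin(t)) dB_t

Itô's formula for f(t, x): d f(t, B_t) = (f_t + (1/2) f_xx) dt + f_x dB_t. Compute partials of f(t, x) = x^3*sin(t)/3:
  f_t(t,x)  = x^3*cos(t)/3
  f_x(t,x)  = x^2*sin(t)
  f_xx(t,x) = 2*x*sin(t)
Assemble drift = f_t + (1/2) f_xx = x*(x^2*cos(t)/3 + sin(t)) and diffusion = f_x = x^2*sin(t). Substituting x = B_t:
  d(B_t^3*sin(t)/3) = (B_t*(B_t^2*cos(t)/3 + sin(t))) dt + (B_t^2*sin(t)) dB_t.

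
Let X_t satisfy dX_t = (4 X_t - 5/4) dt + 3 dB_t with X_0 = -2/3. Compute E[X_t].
E[X_t] = 5/16 - 47*exp(4*t)/48

Taking expectations and using E[dB_t] = 0, the mean m(t) = E[X_t] satisfies the ODE m'(t) = a m(t) + b with m(0) = x_0. With a = 4, b = -5/4, x_0 = -2/3, the solution is
  m(t) = x_0 * exp(a t) + (b/a) * (exp(a t) - 1)
       = (-2/3) * exp(4 t) + ((-5/4)/4) * (exp(4 t) - 1)
       = 5/16 - 47*exp(4*t)/48.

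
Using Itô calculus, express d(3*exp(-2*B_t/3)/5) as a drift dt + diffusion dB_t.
d(3*exp(-2*B_t/3)/5) = (2*exp(-2*B_t/3)/15) dt + (-2*exp(-2*B_t/3)/5) dB_t

Itô's formula for f(B_t) gives d f(B_t) = f'(B_t) dB_t + (1/2) f''(B_t) dt. Compute derivatives of f(x) = 3*exp(-2*x/3)/5:
  f'(x)  = -2*exp(-2*x/3)/5
  f''(x) = 4*exp(-2*x/3)/15
Substitute x = B_t and multiply the f'' term by 1/2:
  drift     = (1/2) * (4*exp(-2*x/3)/15) evaluated at B_t = 2*exp(-2*B_t/3)/15
  diffusion = (-2*exp(-2*x/3)/5) evaluated at B_t = -2*exp(-2*B_t/3)/5
Therefore d(3*exp(-2*B_t/3)/5) = (2*exp(-2*B_t/3)/15) dt + (-2*exp(-2*B_t/3)/5) dB_t.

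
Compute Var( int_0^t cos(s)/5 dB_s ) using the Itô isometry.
Var = t/50 + sin(2*t)/100

The Itô integral of a deterministic integrand f(s) has mean 0 because each increment f(s) * (B_{s+ds} - B_s) has mean 0. By the Itô isometry:
  Var( int_0^t f(s) dB_s ) = E[ (int_0^t f(s) dB_s)^2 ] = int_0^t f(s)^2 ds.
Here f(s) = cos(s)/5, so f(s)^2 = cos(s)^2/25. Integrate:
  int_0^t (cos(s)^2/25) ds = t/50 + sin(2*t)/100.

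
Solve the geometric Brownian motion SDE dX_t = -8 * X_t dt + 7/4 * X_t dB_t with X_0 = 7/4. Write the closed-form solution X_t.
X_t = 7/4 * exp((-305/32) * t + (7/4) * B_t)

For GBM dX = mu X dt + sigma X dB with X_0 = x_0, apply Itô to Y = log X: dY = (mu - sigma^2/2) dt + sigma dB, so Y_t = log(x_0) + (mu - sigma^2/2) t + sigma B_t and hence X_t = x_0 * exp((mu - sigma^2/2) t + sigma B_t).
With mu = -8, sigma = 7/4, x_0 = 7/4, this gives:
  X_t = 7/4 * exp((-305/32) * t + (7/4) * B_t).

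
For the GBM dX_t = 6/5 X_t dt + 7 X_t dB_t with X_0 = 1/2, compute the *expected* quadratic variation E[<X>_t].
E[<X>_t] = 245*exp(257*t/5)/1028 - 245/1028

<X>_t = int_0^t (7 * X_s)^2 ds. Taking expectation inside the integral: E[<X>_t] = 7^2 * int_0^t E[X_s^2] ds. For GBM, E[X_s^2] = x_0^2 * exp((2 mu + sigma^2) s). Integrating:
  E[<X>_t] = 7^2 * (1/2)^2 * (exp((2*(6/5) + 7^2) t) - 1) / (2*(6/5) + 7^2)
           = 7^2 * (1/2)^2 * (exp((257/5) t) - 1) / (257/5) = 245*exp(257*t/5)/1028 - 245/1028.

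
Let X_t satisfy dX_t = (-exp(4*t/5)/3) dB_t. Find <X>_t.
<X>_t = 5*exp(8*t/5)/72 - 5/72

For an Itô process dX_t = a(t) dt + b(t) dB_t, the quadratic variation is <X>_t = int_0^t b(s)^2 ds (the drift term does not contribute). Here b(s) = -exp(4*s/5)/3, so
  b(s)^2 = exp(8*s/5)/9.
Integrating from 0 to t:
  <X>_t = int_0^t (exp(8*s/5)/9) ds = 5*exp(8*t/5)/72 - 5/72.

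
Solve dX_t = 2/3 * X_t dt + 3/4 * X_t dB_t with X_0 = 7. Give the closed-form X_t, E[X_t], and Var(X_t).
X_t = 7 * exp((37/96) t + (3/4) B_t); E[X_t] = 7*exp(2*t/3); Var(X_t) = 49*(exp(9*t/16) - 1)*exp(4*t/3)

For GBM dX = mu X dt + sigma X dB with X_0 = x_0, apply Itô to Y = log X: dY = (mu - sigma^2/2) dt + sigma dB, so Y_t = log(x_0) + (mu - sigma^2/2) t + sigma B_t and hence X_t = x_0 * exp((mu - sigma^2/2) t + sigma B_t).
With mu = 2/3, sigma = 3/4, x_0 = 7, this gives:
  X_t = 7 * exp((37/96) * t + (3/4) * B_t).
Since sigma*B_t ~ Normal(0, sigma^2 t), E[exp(sigma*B_t)] = exp(sigma^2 t / 2); so E[X_t] = x_0 * exp((mu - sigma^2/2) t) * exp(sigma^2 t / 2) = x_0 * exp(mu t) = 7*exp(2*t/3).
Var(X_t) = E[X_t^2] - (E[X_t])^2 = x_0^2 * exp(2 mu t) * (exp(sigma^2 t) - 1) = 49*(exp(9*t/16) - 1)*exp(4*t/3).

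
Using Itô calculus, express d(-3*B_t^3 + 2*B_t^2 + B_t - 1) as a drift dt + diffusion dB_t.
d(-3*B_t^3 + 2*B_t^2 + B_t - 1) = (2 - 9*B_t) dt + (-9*B_t^2 + 4*B_t + 1) dB_t

Itô's formula for f(B_t) gives d f(B_t) = f'(B_t) dB_t + (1/2) f''(B_t) dt. Compute derivatives of f(x) = -3*x^3 + 2*x^2 + x - 1:
  f'(x)  = -9*x^2 + 4*x + 1
  f''(x) = 4 - 18*x
Substitute x = B_t and multiply the f'' term by 1/2:
  drift     = (1/2) * (4 - 18*x) evaluated at B_t = 2 - 9*B_t
  diffusion = (-9*x^2 + 4*x + 1) evaluated at B_t = -9*B_t^2 + 4*B_t + 1
Therefore d(-3*B_t^3 + 2*B_t^2 + B_t - 1) = (2 - 9*B_t) dt + (-9*B_t^2 + 4*B_t + 1) dB_t.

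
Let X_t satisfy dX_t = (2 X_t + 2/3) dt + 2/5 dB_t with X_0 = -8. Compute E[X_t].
E[X_t] = -23*exp(2*t)/3 - 1/3

Taking expectations and using E[dB_t] = 0, the mean m(t) = E[X_t] satisfies the ODE m'(t) = a m(t) + b with m(0) = x_0. With a = 2, b = 2/3, x_0 = -8, the solution is
  m(t) = x_0 * exp(a t) + (b/a) * (exp(a t) - 1)
       = (-8) * exp(2 t) + ((2/3)/2) * (exp(2 t) - 1)
       = -23*exp(2*t)/3 - 1/3.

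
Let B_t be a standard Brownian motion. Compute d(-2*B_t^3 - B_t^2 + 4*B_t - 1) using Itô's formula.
d(-2*B_t^3 - B_t^2 + 4*B_t - 1) = (-6*B_t - 1) dt + (-6*B_t^2 - 2*B_t + 4) dB_t

Itô's formula for f(B_t) gives d f(B_t) = f'(B_t) dB_t + (1/2) f''(B_t) dt. Compute derivatives of f(x) = -2*x^3 - x^2 + 4*x - 1:
  f'(x)  = -6*x^2 - 2*x + 4
  f''(x) = -12*x - 2
Substitute x = B_t and multiply the f'' term by 1/2:
  drift     = (1/2) * (-12*x - 2) evaluated at B_t = -6*B_t - 1
  diffusion = (-6*x^2 - 2*x + 4) evaluated at B_t = -6*B_t^2 - 2*B_t + 4
Therefore d(-2*B_t^3 - B_t^2 + 4*B_t - 1) = (-6*B_t - 1) dt + (-6*B_t^2 - 2*B_t + 4) dB_t.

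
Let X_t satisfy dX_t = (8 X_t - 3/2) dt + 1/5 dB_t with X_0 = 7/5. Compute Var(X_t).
Var(X_t) = exp(16*t)/400 - 1/400

The variance V(t) = Var(X_t) satisfies V'(t) = 2 a V(t) + c^2 with V(0) = 0 (drift coefficient is linear in X, diffusion is constant). With a = 8, c = 1/5, the solution is
  V(t) = (c^2 / (2 a)) * (exp(2 a t) - 1)
       = ((1/5)^2 / (2*8)) * (exp(16 t) - 1)
       = exp(16*t)/400 - 1/400.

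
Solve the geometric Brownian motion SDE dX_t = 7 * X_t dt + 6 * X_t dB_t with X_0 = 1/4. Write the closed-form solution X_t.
X_t = 1/4 * exp((-11) * t + (6) * B_t)

For GBM dX = mu X dt + sigma X dB with X_0 = x_0, apply Itô to Y = log X: dY = (mu - sigma^2/2) dt + sigma dB, so Y_t = log(x_0) + (mu - sigma^2/2) t + sigma B_t and hence X_t = x_0 * exp((mu - sigma^2/2) t + sigma B_t).
With mu = 7, sigma = 6, x_0 = 1/4, this gives:
  X_t = 1/4 * exp((-11) * t + (6) * B_t).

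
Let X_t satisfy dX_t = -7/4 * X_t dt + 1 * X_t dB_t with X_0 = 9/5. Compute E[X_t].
E[X_t] = 9*exp(-7*t/4)/5

For GBM dX = mu X dt + sigma X dB with X_0 = x_0, apply Itô to Y = log X: dY = (mu - sigma^2/2) dt + sigma dB, so Y_t = log(x_0) + (mu - sigma^2/2) t + sigma B_t and hence X_t = x_0 * exp((mu - sigma^2/2) t + sigma B_t).
With mu = -7/4, sigma = 1, x_0 = 9/5, this gives:
  X_t = 9/5 * exp((-9/4) * t + (1) * B_t).
Since sigma*B_t ~ Normal(0, sigma^2 t), E[exp(sigma*B_t)] = exp(sigma^2 t / 2); so E[X_t] = x_0 * exp((mu - sigma^2/2) t) * exp(sigma^2 t / 2) = x_0 * exp(mu t) = 9*exp(-7*t/4)/5.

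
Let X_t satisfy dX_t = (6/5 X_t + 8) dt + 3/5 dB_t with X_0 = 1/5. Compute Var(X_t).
Var(X_t) = 3*exp(12*t/5)/20 - 3/20

The variance V(t) = Var(X_t) satisfies V'(t) = 2 a V(t) + c^2 with V(0) = 0 (drift coefficient is linear in X, diffusion is constant). With a = 6/5, c = 3/5, the solution is
  V(t) = (c^2 / (2 a)) * (exp(2 a t) - 1)
       = ((3/5)^2 / (2*(6/5))) * (exp((12/5) t) - 1)
       = 3*exp(12*t/5)/20 - 3/20.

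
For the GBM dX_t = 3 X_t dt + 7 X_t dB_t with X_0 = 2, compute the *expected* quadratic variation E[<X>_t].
E[<X>_t] = 196*exp(55*t)/55 - 196/55

<X>_t = int_0^t (7 * X_s)^2 ds. Taking expectation inside the integral: E[<X>_t] = 7^2 * int_0^t E[X_s^2] ds. For GBM, E[X_s^2] = x_0^2 * exp((2 mu + sigma^2) s). Integrating:
  E[<X>_t] = 7^2 * 2^2 * (exp((2*3 + 7^2) t) - 1) / (2*3 + 7^2)
           = 7^2 * 2^2 * (exp(55 t) - 1) / 55 = 196*exp(55*t)/55 - 196/55.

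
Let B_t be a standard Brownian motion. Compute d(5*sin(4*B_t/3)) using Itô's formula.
d(5*sin(4*B_t/3)) = (-40*sin(4*B_t/3)/9) dt + (20*cos(4*B_t/3)/3) dB_t

Itô's formula for f(B_t) gives d f(B_t) = f'(B_t) dB_t + (1/2) f''(B_t) dt. Compute derivatives of f(x) = 5*sin(4*x/3):
  f'(x)  = 20*cos(4*x/3)/3
  f''(x) = -80*sin(4*x/3)/9
Substitute x = B_t and multiply the f'' term by 1/2:
  drift     = (1/2) * (-80*sin(4*x/3)/9) evaluated at B_t = -40*sin(4*B_t/3)/9
  diffusion = (20*cos(4*x/3)/3) evaluated at B_t = 20*cos(4*B_t/3)/3
Therefore d(5*sin(4*B_t/3)) = (-40*sin(4*B_t/3)/9) dt + (20*cos(4*B_t/3)/3) dB_t.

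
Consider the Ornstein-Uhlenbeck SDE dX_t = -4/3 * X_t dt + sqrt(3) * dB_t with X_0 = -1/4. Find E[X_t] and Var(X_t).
E[X_t] = -exp(-4*t/3)/4; Var(X_t) = 9/8 - 9*exp(-8*t/3)/8

The OU SDE dX = -theta X dt + sigma dB admits the integrating factor exp(theta t): d(exp(theta t) X_t) = sigma exp(theta t) dB_t. Integrating from 0 to t:
  X_t = x_0 * exp(-theta t) + sigma * int_0^t exp(-theta (t-s)) dB_s.
The Itô integral has mean 0 and (by the Itô isometry) variance sigma^2 * int_0^t exp(-2 theta (t - s)) ds = sigma^2 * (1 - exp(-2 theta t)) / (2 theta).
With theta = 4/3, sigma = sqrt(3), x_0 = -1/4:
  E[X_t] = -1/4 * exp(-4/3 t) = -exp(-4*t/3)/4
  Var(X_t) = (sqrt(3))^2 * (1 - exp(-2*4/3 t)) / (2 * 4/3) = 9/8 - 9*exp(-8*t/3)/8.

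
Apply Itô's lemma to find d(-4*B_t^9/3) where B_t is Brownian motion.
d(-4*B_t^9/3) = (-48*B_t^7) dt + (-12*B_t^8) dB_t

Itô's formula for f(B_t) gives d f(B_t) = f'(B_t) dB_t + (1/2) f''(B_t) dt. Compute derivatives of f(x) = -4*x^9/3:
  f'(x)  = -12*x^8
  f''(x) = -96*x^7
Substitute x = B_t and multiply the f'' term by 1/2:
  drift     = (1/2) * (-96*x^7) evaluated at B_t = -48*B_t^7
  diffusion = (-12*x^8) evaluated at B_t = -12*B_t^8
Therefore d(-4*B_t^9/3) = (-48*B_t^7) dt + (-12*B_t^8) dB_t.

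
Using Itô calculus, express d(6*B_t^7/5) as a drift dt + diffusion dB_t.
d(6*B_t^7/5) = (126*B_t^5/5) dt + (42*B_t^6/5) dB_t

Itô's formula for f(B_t) gives d f(B_t) = f'(B_t) dB_t + (1/2) f''(B_t) dt. Compute derivatives of f(x) = 6*x^7/5:
  f'(x)  = 42*x^6/5
  f''(x) = 252*x^5/5
Substitute x = B_t and multiply the f'' term by 1/2:
  drift     = (1/2) * (252*x^5/5) evaluated at B_t = 126*B_t^5/5
  diffusion = (42*x^6/5) evaluated at B_t = 42*B_t^6/5
Therefore d(6*B_t^7/5) = (126*B_t^5/5) dt + (42*B_t^6/5) dB_t.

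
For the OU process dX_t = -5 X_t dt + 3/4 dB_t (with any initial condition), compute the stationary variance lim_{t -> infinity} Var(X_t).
lim Var(X_t) = 9/160

The OU SDE dX = -theta X dt + sigma dB admits the integrating factor exp(theta t): d(exp(theta t) X_t) = sigma exp(theta t) dB_t. Integrating from 0 to t gives X_t = x_0 * exp(-theta t) + sigma * int_0^t exp(-theta (t-s)) dB_s for any initial x_0. The Itô integral has variance (by the Itô isometry) sigma^2 * int_0^t exp(-2 theta (t - s)) ds = sigma^2 * (1 - exp(-2 theta t)) / (2 theta), independent of x_0.
With theta = 5, sigma = 3/4:
  Var(X_t) = (3/4)^2 * (1 - exp(-2*5 t)) / (2 * 5) = 9/160 - 9*exp(-10*t)/160.
As t -> infinity, exp(-2*5 t) -> 0, so the stationary variance is sigma^2 / (2 theta) = 9/160.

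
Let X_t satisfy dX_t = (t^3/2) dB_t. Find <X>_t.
<X>_t = t^7/28

For an Itô process dX_t = a(t) dt + b(t) dB_t, the quadratic variation is <X>_t = int_0^t b(s)^2 ds (the drift term does not contribute). Here b(s) = s^3/2, so
  b(s)^2 = s^6/4.
Integrating from 0 to t:
  <X>_t = int_0^t (s^6/4) ds = t^7/28.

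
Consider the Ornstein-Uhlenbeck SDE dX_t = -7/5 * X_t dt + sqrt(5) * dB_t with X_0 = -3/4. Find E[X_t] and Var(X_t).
E[X_t] = -3*exp(-7*t/5)/4; Var(X_t) = 25/14 - 25*exp(-14*t/5)/14

The OU SDE dX = -theta X dt + sigma dB admits the integrating factor exp(theta t): d(exp(theta t) X_t) = sigma exp(theta t) dB_t. Integrating from 0 to t:
  X_t = x_0 * exp(-theta t) + sigma * int_0^t exp(-theta (t-s)) dB_s.
The Itô integral has mean 0 and (by the Itô isometry) variance sigma^2 * int_0^t exp(-2 theta (t - s)) ds = sigma^2 * (1 - exp(-2 theta t)) / (2 theta).
With theta = 7/5, sigma = sqrt(5), x_0 = -3/4:
  E[X_t] = -3/4 * exp(-7/5 t) = -3*exp(-7*t/5)/4
  Var(X_t) = (sqrt(5))^2 * (1 - exp(-2*7/5 t)) / (2 * 7/5) = 25/14 - 25*exp(-14*t/5)/14.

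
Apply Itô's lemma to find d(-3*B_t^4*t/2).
d(-3*B_t^4*t/2) = (3*B_t^2*(-B_t^2 - 6*t)/2) dt + (-6*B_t^3*t) dB_t

Itô's formula for f(t, x): d f(t, B_t) = (f_t + (1/2) f_xx) dt + f_x dB_t. Compute partials of f(t, x) = -3*t*x^4/2:
  f_t(t,x)  = -3*x^4/2
  f_x(t,x)  = -6*t*x^3
  f_xx(t,x) = -18*t*x^2
Assemble drift = f_t + (1/2) f_xx = 3*x^2*(-6*t - x^2)/2 and diffusion = f_x = -6*t*x^3. Substituting x = B_t:
  d(-3*B_t^4*t/2) = (3*B_t^2*(-B_t^2 - 6*t)/2) dt + (-6*B_t^3*t) dB_t.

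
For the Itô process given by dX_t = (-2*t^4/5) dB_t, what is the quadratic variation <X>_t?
<X>_t = 4*t^9/225

For an Itô process dX_t = a(t) dt + b(t) dB_t, the quadratic variation is <X>_t = int_0^t b(s)^2 ds (the drift term does not contribute). Here b(s) = -2*s^4/5, so
  b(s)^2 = 4*s^8/25.
Integrating from 0 to t:
  <X>_t = int_0^t (4*s^8/25) ds = 4*t^9/225.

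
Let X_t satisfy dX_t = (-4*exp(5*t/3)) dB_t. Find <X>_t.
<X>_t = 24*exp(10*t/3)/5 - 24/5

For an Itô process dX_t = a(t) dt + b(t) dB_t, the quadratic variation is <X>_t = int_0^t b(s)^2 ds (the drift term does not contribute). Here b(s) = -4*exp(5*s/3), so
  b(s)^2 = 16*exp(10*s/3).
Integrating from 0 to t:
  <X>_t = int_0^t (16*exp(10*s/3)) ds = 24*exp(10*t/3)/5 - 24/5.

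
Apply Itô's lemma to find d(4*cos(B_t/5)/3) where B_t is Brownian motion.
d(4*cos(B_t/5)/3) = (-2*cos(B_t/5)/75) dt + (-4*sin(B_t/5)/15) dB_t

Itô's formula for f(B_t) gives d f(B_t) = f'(B_t) dB_t + (1/2) f''(B_t) dt. Compute derivatives of f(x) = 4*cos(x/5)/3:
  f'(x)  = -4*sin(x/5)/15
  f''(x) = -4*cos(x/5)/75
Substitute x = B_t and multiply the f'' term by 1/2:
  drift     = (1/2) * (-4*cos(x/5)/75) evaluated at B_t = -2*cos(B_t/5)/75
  diffusion = (-4*sin(x/5)/15) evaluated at B_t = -4*sin(B_t/5)/15
Therefore d(4*cos(B_t/5)/3) = (-2*cos(B_t/5)/75) dt + (-4*sin(B_t/5)/15) dB_t.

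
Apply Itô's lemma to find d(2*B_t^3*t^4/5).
d(2*B_t^3*t^4/5) = (2*B_t*t^3*(4*B_t^2 + 3*t)/5) dt + (6*B_t^2*t^4/5) dB_t

Itô's formula for f(t, x): d f(t, B_t) = (f_t + (1/2) f_xx) dt + f_x dB_t. Compute partials of f(t, x) = 2*t^4*x^3/5:
  f_t(t,x)  = 8*t^3*x^3/5
  f_x(t,x)  = 6*t^4*x^2/5
  f_xx(t,x) = 12*t^4*x/5
Assemble drift = f_t + (1/2) f_xx = 2*t^3*x*(3*t + 4*x^2)/5 and diffusion = f_x = 6*t^4*x^2/5. Substituting x = B_t:
  d(2*B_t^3*t^4/5) = (2*B_t*t^3*(4*B_t^2 + 3*t)/5) dt + (6*B_t^2*t^4/5) dB_t.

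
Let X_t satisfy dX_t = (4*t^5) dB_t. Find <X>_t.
<X>_t = 16*t^11/11

For an Itô process dX_t = a(t) dt + b(t) dB_t, the quadratic variation is <X>_t = int_0^t b(s)^2 ds (the drift term does not contribute). Here b(s) = 4*s^5, so
  b(s)^2 = 16*s^10.
Integrating from 0 to t:
  <X>_t = int_0^t (16*s^10) ds = 16*t^11/11.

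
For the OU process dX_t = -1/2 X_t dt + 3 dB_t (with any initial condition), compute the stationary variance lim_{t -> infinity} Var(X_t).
lim Var(X_t) = 9

The OU SDE dX = -theta X dt + sigma dB admits the integrating factor exp(theta t): d(exp(theta t) X_t) = sigma exp(theta t) dB_t. Integrating from 0 to t gives X_t = x_0 * exp(-theta t) + sigma * int_0^t exp(-theta (t-s)) dB_s for any initial x_0. The Itô integral has variance (by the Itô isometry) sigma^2 * int_0^t exp(-2 theta (t - s)) ds = sigma^2 * (1 - exp(-2 theta t)) / (2 theta), independent of x_0.
With theta = 1/2, sigma = 3:
  Var(X_t) = (3)^2 * (1 - exp(-2*1/2 t)) / (2 * 1/2) = 9 - 9*exp(-t).
As t -> infinity, exp(-2*1/2 t) -> 0, so the stationary variance is sigma^2 / (2 theta) = 9.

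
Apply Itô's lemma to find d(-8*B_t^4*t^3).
d(-8*B_t^4*t^3) = (24*B_t^2*t^2*(-B_t^2 - 2*t)) dt + (-32*B_t^3*t^3) dB_t

Itô's formula for f(t, x): d f(t, B_t) = (f_t + (1/2) f_xx) dt + f_x dB_t. Compute partials of f(t, x) = -8*t^3*x^4:
  f_t(t,x)  = -24*t^2*x^4
  f_x(t,x)  = -32*t^3*x^3
  f_xx(t,x) = -96*t^3*x^2
Assemble drift = f_t + (1/2) f_xx = 24*t^2*x^2*(-2*t - x^2) and diffusion = f_x = -32*t^3*x^3. Substituting x = B_t:
  d(-8*B_t^4*t^3) = (24*B_t^2*t^2*(-B_t^2 - 2*t)) dt + (-32*B_t^3*t^3) dB_t.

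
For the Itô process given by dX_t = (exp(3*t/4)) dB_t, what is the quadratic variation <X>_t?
<X>_t = 2*exp(3*t/2)/3 - 2/3

For an Itô process dX_t = a(t) dt + b(t) dB_t, the quadratic variation is <X>_t = int_0^t b(s)^2 ds (the drift term does not contribute). Here b(s) = exp(3*s/4), so
  b(s)^2 = exp(3*s/2).
Integrating from 0 to t:
  <X>_t = int_0^t (exp(3*s/2)) ds = 2*exp(3*t/2)/3 - 2/3.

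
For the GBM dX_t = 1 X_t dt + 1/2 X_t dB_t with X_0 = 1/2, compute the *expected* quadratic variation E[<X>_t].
E[<X>_t] = exp(9*t/4)/36 - 1/36

<X>_t = int_0^t ((1/2) * X_s)^2 ds. Taking expectation inside the integral: E[<X>_t] = (1/2)^2 * int_0^t E[X_s^2] ds. For GBM, E[X_s^2] = x_0^2 * exp((2 mu + sigma^2) s). Integrating:
  E[<X>_t] = (1/2)^2 * (1/2)^2 * (exp((2*1 + (1/2)^2) t) - 1) / (2*1 + (1/2)^2)
           = (1/2)^2 * (1/2)^2 * (exp((9/4) t) - 1) / (9/4) = exp(9*t/4)/36 - 1/36.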